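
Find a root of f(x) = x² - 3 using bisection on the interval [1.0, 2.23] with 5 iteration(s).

f(x) = x² - 3
Initial interval: [1.0, 2.23]

Iteration 1:
  c_1 = (1.000000 + 2.230000)/2 = 1.615000
  f(c_1) = f(1.615000) = -0.391775
  f(a) × f(c) ≥ 0, new interval: [1.615000, 2.230000]
Iteration 2:
  c_2 = (1.615000 + 2.230000)/2 = 1.922500
  f(c_2) = f(1.922500) = 0.696006
  f(a) × f(c) < 0, new interval: [1.615000, 1.922500]
Iteration 3:
  c_3 = (1.615000 + 1.922500)/2 = 1.768750
  f(c_3) = f(1.768750) = 0.128477
  f(a) × f(c) < 0, new interval: [1.615000, 1.768750]
Iteration 4:
  c_4 = (1.615000 + 1.768750)/2 = 1.691875
  f(c_4) = f(1.691875) = -0.137559
  f(a) × f(c) ≥ 0, new interval: [1.691875, 1.768750]
Iteration 5:
  c_5 = (1.691875 + 1.768750)/2 = 1.730312
  f(c_5) = f(1.730312) = -0.006019
  f(a) × f(c) ≥ 0, new interval: [1.730312, 1.768750]

After 5 iteration(s), the approximation is c_5 = 1.730312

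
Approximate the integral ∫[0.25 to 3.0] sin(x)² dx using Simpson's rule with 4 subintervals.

f(x) = sin(x)²
a = 0.25, b = 3.0, n = 4
h = (b - a)/n = 0.687500

Simpson's rule: (h/3)[f(x₀) + 4f(x₁) + 2f(x₂) + ... + f(xₙ)]

x_0 = 0.2500, f(x_0) = 0.061209, coefficient = 1
x_1 = 0.9375, f(x_1) = 0.649767, coefficient = 4
x_2 = 1.6250, f(x_2) = 0.997065, coefficient = 2
x_3 = 2.3125, f(x_3) = 0.543639, coefficient = 4
x_4 = 3.0000, f(x_4) = 0.019915, coefficient = 1

I ≈ (0.687500/3) × 6.848876 = 1.569534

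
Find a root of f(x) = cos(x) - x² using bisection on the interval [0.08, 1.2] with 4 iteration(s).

f(x) = cos(x) - x²
Initial interval: [0.08, 1.2]

Iteration 1:
  c_1 = (0.080000 + 1.200000)/2 = 0.640000
  f(c_1) = f(0.640000) = 0.392496
  f(a) × f(c) ≥ 0, new interval: [0.640000, 1.200000]
Iteration 2:
  c_2 = (0.640000 + 1.200000)/2 = 0.920000
  f(c_2) = f(0.920000) = -0.240580
  f(a) × f(c) < 0, new interval: [0.640000, 0.920000]
Iteration 3:
  c_3 = (0.640000 + 0.920000)/2 = 0.780000
  f(c_3) = f(0.780000) = 0.102514
  f(a) × f(c) ≥ 0, new interval: [0.780000, 0.920000]
Iteration 4:
  c_4 = (0.780000 + 0.920000)/2 = 0.850000
  f(c_4) = f(0.850000) = -0.062517
  f(a) × f(c) < 0, new interval: [0.780000, 0.850000]

After 4 iteration(s), the approximation is c_4 = 0.850000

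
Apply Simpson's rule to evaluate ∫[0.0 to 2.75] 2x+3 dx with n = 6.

f(x) = 2x+3
a = 0.0, b = 2.75, n = 6
h = (b - a)/n = 0.458333

Simpson's rule: (h/3)[f(x₀) + 4f(x₁) + 2f(x₂) + ... + f(xₙ)]

x_0 = 0.0000, f(x_0) = 3.000000, coefficient = 1
x_1 = 0.4583, f(x_1) = 3.916667, coefficient = 4
x_2 = 0.9167, f(x_2) = 4.833333, coefficient = 2
x_3 = 1.3750, f(x_3) = 5.750000, coefficient = 4
x_4 = 1.8333, f(x_4) = 6.666667, coefficient = 2
x_5 = 2.2917, f(x_5) = 7.583333, coefficient = 4
x_6 = 2.7500, f(x_6) = 8.500000, coefficient = 1

I ≈ (0.458333/3) × 103.500000 = 15.812500
Exact value: 15.812500
Error: 0.000000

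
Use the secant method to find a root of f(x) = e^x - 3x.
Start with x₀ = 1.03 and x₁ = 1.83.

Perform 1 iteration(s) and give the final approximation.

f(x) = e^x - 3x
x₀ = 1.03, x₁ = 1.83

Secant formula: x_{n+1} = x_n - f(x_n)(x_n - x_{n-1})/(f(x_n) - f(x_{n-1}))

Iteration 1:
  f(1.030000) = -0.288934
  f(1.830000) = 0.743887
  x_2 = 1.830000 - 0.743887×(1.830000 - 1.030000)/(0.743887 - (-0.288934))
       = 1.253802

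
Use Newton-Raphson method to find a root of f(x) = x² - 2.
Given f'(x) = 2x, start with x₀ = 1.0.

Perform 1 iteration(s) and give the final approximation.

f(x) = x² - 2
f'(x) = 2x
x₀ = 1.0

Newton-Raphson formula: x_{n+1} = x_n - f(x_n)/f'(x_n)

Iteration 1:
  f(1.000000) = -1.000000
  f'(1.000000) = 2.000000
  x_1 = 1.000000 - (-1.000000)/2.000000 = 1.500000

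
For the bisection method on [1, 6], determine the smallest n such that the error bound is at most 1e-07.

We need (b-a)/2^n ≤ 1e-07
(6 - 1)/2^n ≤ 1e-07
5/2^n ≤ 1e-07
2^n ≥ 50000000
n ≥ log₂(50000000) = 25.58
n ≥ 26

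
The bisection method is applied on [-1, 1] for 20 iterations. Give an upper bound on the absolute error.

Bisection error bound: |error| ≤ (b-a)/2^n
|error| ≤ (1 - (-1))/2^20 = 2/2^20
|error| ≤ 0.0000019073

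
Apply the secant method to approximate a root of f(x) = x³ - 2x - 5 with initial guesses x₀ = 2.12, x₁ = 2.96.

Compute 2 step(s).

f(x) = x³ - 2x - 5
x₀ = 2.12, x₁ = 2.96

Secant formula: x_{n+1} = x_n - f(x_n)(x_n - x_{n-1})/(f(x_n) - f(x_{n-1}))

Iteration 1:
  f(2.120000) = 0.288128
  f(2.960000) = 15.014336
  x_2 = 2.960000 - 15.014336×(2.960000 - 2.120000)/(15.014336 - 0.288128)
       = 2.103565
Iteration 2:
  f(2.960000) = 15.014336
  f(2.103565) = 0.101113
  x_3 = 2.103565 - 0.101113×(2.103565 - 2.960000)/(0.101113 - 15.014336)
       = 2.097758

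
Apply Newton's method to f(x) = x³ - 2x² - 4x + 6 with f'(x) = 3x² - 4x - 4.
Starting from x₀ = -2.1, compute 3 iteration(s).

f(x) = x³ - 2x² - 4x + 6
f'(x) = 3x² - 4x - 4
x₀ = -2.1

Newton-Raphson formula: x_{n+1} = x_n - f(x_n)/f'(x_n)

Iteration 1:
  f(-2.100000) = -3.681000
  f'(-2.100000) = 17.630000
  x_1 = -2.100000 - (-3.681000)/17.630000 = -1.891208
Iteration 2:
  f(-1.891208) = -0.352728
  f'(-1.891208) = 14.294838
  x_2 = -1.891208 - (-0.352728)/14.294838 = -1.866533
Iteration 3:
  f(-1.866533) = -0.004657
  f'(-1.866533) = 13.917967
  x_3 = -1.866533 - (-0.004657)/13.917967 = -1.866198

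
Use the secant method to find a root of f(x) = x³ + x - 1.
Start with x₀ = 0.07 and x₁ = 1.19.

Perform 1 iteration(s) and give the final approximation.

f(x) = x³ + x - 1
x₀ = 0.07, x₁ = 1.19

Secant formula: x_{n+1} = x_n - f(x_n)(x_n - x_{n-1})/(f(x_n) - f(x_{n-1}))

Iteration 1:
  f(0.070000) = -0.929657
  f(1.190000) = 1.875159
  x_2 = 1.190000 - 1.875159×(1.190000 - 0.070000)/(1.875159 - (-0.929657))
       = 0.441224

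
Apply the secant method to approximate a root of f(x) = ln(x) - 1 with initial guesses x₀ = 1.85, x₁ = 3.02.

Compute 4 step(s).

f(x) = ln(x) - 1
x₀ = 1.85, x₁ = 3.02

Secant formula: x_{n+1} = x_n - f(x_n)(x_n - x_{n-1})/(f(x_n) - f(x_{n-1}))

Iteration 1:
  f(1.850000) = -0.384814
  f(3.020000) = 0.105257
  x_2 = 3.020000 - 0.105257×(3.020000 - 1.850000)/(0.105257 - (-0.384814))
       = 2.768709
Iteration 2:
  f(3.020000) = 0.105257
  f(2.768709) = 0.018381
  x_3 = 2.768709 - 0.018381×(2.768709 - 3.020000)/(0.018381 - 0.105257)
       = 2.715541
Iteration 3:
  f(2.768709) = 0.018381
  f(2.715541) = -0.001009
  x_4 = 2.715541 - (-0.001009)×(2.715541 - 2.768709)/(-0.001009 - 0.018381)
       = 2.718307
Iteration 4:
  f(2.715541) = -0.001009
  f(2.718307) = 0.000009
  x_5 = 2.718307 - 0.000009×(2.718307 - 2.715541)/(0.000009 - (-0.001009))
       = 2.718282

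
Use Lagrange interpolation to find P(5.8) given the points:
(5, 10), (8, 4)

Lagrange interpolation formula:
P(x) = Σ yᵢ × Lᵢ(x)
where Lᵢ(x) = Π_{j≠i} (x - xⱼ)/(xᵢ - xⱼ)

L_0(5.8) = (5.8 - 8)/(5 - 8) = 0.733333
L_1(5.8) = (5.8 - 5)/(8 - 5) = 0.266667

P(5.8) = 10×L_0(5.8) + 4×L_1(5.8)
P(5.8) = 8.400000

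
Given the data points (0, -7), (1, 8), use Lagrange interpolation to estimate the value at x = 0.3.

Lagrange interpolation formula:
P(x) = Σ yᵢ × Lᵢ(x)
where Lᵢ(x) = Π_{j≠i} (x - xⱼ)/(xᵢ - xⱼ)

L_0(0.3) = (0.3 - 1)/(0 - 1) = 0.700000
L_1(0.3) = (0.3 - 0)/(1 - 0) = 0.300000

P(0.3) = (-7)×L_0(0.3) + 8×L_1(0.3)
P(0.3) = -2.500000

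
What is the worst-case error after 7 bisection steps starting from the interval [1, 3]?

Bisection error bound: |error| ≤ (b-a)/2^n
|error| ≤ (3 - 1)/2^7 = 2/2^7
|error| ≤ 0.0156250000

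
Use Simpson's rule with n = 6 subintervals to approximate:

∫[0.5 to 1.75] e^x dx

f(x) = e^x
a = 0.5, b = 1.75, n = 6
h = (b - a)/n = 0.208333

Simpson's rule: (h/3)[f(x₀) + 4f(x₁) + 2f(x₂) + ... + f(xₙ)]

x_0 = 0.5000, f(x_0) = 1.648721, coefficient = 1
x_1 = 0.7083, f(x_1) = 2.030604, coefficient = 4
x_2 = 0.9167, f(x_2) = 2.500940, coefficient = 2
x_3 = 1.1250, f(x_3) = 3.080217, coefficient = 4
x_4 = 1.3333, f(x_4) = 3.793668, coefficient = 2
x_5 = 1.5417, f(x_5) = 4.672371, coefficient = 4
x_6 = 1.7500, f(x_6) = 5.754603, coefficient = 1

I ≈ (0.208333/3) × 59.125308 = 4.105924
Exact value: 4.105881
Error: 0.000043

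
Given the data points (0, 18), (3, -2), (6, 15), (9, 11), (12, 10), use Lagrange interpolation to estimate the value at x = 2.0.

Lagrange interpolation formula:
P(x) = Σ yᵢ × Lᵢ(x)
where Lᵢ(x) = Π_{j≠i} (x - xⱼ)/(xᵢ - xⱼ)

L_0(2.0) = (2.0 - 3)/(0 - 3) × (2.0 - 6)/(0 - 6) × (2.0 - 9)/(0 - 9) × (2.0 - 12)/(0 - 12) = 0.144033
L_1(2.0) = (2.0 - 0)/(3 - 0) × (2.0 - 6)/(3 - 6) × (2.0 - 9)/(3 - 9) × (2.0 - 12)/(3 - 12) = 1.152263
L_2(2.0) = (2.0 - 0)/(6 - 0) × (2.0 - 3)/(6 - 3) × (2.0 - 9)/(6 - 9) × (2.0 - 12)/(6 - 12) = -0.432099
L_3(2.0) = (2.0 - 0)/(9 - 0) × (2.0 - 3)/(9 - 3) × (2.0 - 6)/(9 - 6) × (2.0 - 12)/(9 - 12) = 0.164609
L_4(2.0) = (2.0 - 0)/(12 - 0) × (2.0 - 3)/(12 - 3) × (2.0 - 6)/(12 - 6) × (2.0 - 9)/(12 - 9) = -0.028807

P(2.0) = 18×L_0(2.0) + (-2)×L_1(2.0) + 15×L_2(2.0) + 11×L_3(2.0) + 10×L_4(2.0)
P(2.0) = -4.670782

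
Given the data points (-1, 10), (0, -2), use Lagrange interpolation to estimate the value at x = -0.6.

Lagrange interpolation formula:
P(x) = Σ yᵢ × Lᵢ(x)
where Lᵢ(x) = Π_{j≠i} (x - xⱼ)/(xᵢ - xⱼ)

L_0(-0.6) = (-0.6 - 0)/(-1 - 0) = 0.600000
L_1(-0.6) = (-0.6 - (-1))/(0 - (-1)) = 0.400000

P(-0.6) = 10×L_0(-0.6) + (-2)×L_1(-0.6)
P(-0.6) = 5.200000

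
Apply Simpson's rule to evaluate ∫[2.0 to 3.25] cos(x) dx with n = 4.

f(x) = cos(x)
a = 2.0, b = 3.25, n = 4
h = (b - a)/n = 0.312500

Simpson's rule: (h/3)[f(x₀) + 4f(x₁) + 2f(x₂) + ... + f(xₙ)]

x_0 = 2.0000, f(x_0) = -0.416147, coefficient = 1
x_1 = 2.3125, f(x_1) = -0.675545, coefficient = 4
x_2 = 2.6250, f(x_2) = -0.869507, coefficient = 2
x_3 = 2.9375, f(x_3) = -0.979245, coefficient = 4
x_4 = 3.2500, f(x_4) = -0.994130, coefficient = 1

I ≈ (0.312500/3) × -9.768452 = -1.017547
Exact value: -1.017493
Error: 0.000055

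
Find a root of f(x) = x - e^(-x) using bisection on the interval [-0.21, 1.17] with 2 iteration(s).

f(x) = x - e^(-x)
Initial interval: [-0.21, 1.17]

Iteration 1:
  c_1 = (-0.210000 + 1.170000)/2 = 0.480000
  f(c_1) = f(0.480000) = -0.138783
  f(a) × f(c) ≥ 0, new interval: [0.480000, 1.170000]
Iteration 2:
  c_2 = (0.480000 + 1.170000)/2 = 0.825000
  f(c_2) = f(0.825000) = 0.386765
  f(a) × f(c) < 0, new interval: [0.480000, 0.825000]

After 2 iteration(s), the approximation is c_2 = 0.825000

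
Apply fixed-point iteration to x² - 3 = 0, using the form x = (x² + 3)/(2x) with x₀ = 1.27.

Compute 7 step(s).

Equation: x² - 3 = 0
Fixed-point form: x = (x² + 3)/(2x)
x₀ = 1.27

x_1 = g(1.270000) = 1.816102
x_2 = g(1.816102) = 1.733996
x_3 = g(1.733996) = 1.732052
x_4 = g(1.732052) = 1.732051
x_5 = g(1.732051) = 1.732051
x_6 = g(1.732051) = 1.732051
x_7 = g(1.732051) = 1.732051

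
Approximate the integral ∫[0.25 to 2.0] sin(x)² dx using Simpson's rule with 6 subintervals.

f(x) = sin(x)²
a = 0.25, b = 2.0, n = 6
h = (b - a)/n = 0.291667

Simpson's rule: (h/3)[f(x₀) + 4f(x₁) + 2f(x₂) + ... + f(xₙ)]

x_0 = 0.2500, f(x_0) = 0.061209, coefficient = 1
x_1 = 0.5417, f(x_1) = 0.265807, coefficient = 4
x_2 = 0.8333, f(x_2) = 0.547862, coefficient = 2
x_3 = 1.1250, f(x_3) = 0.814087, coefficient = 4
x_4 = 1.4167, f(x_4) = 0.976432, coefficient = 2
x_5 = 1.7083, f(x_5) = 0.981203, coefficient = 4
x_6 = 2.0000, f(x_6) = 0.826822, coefficient = 1

I ≈ (0.291667/3) × 12.181003 = 1.184264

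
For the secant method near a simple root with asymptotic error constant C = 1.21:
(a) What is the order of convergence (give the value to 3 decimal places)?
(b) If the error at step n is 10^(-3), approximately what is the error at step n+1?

(a) Secant method has superlinear convergence with order φ = (1+√5)/2 ≈ 1.618.
    This means |e_{n+1}| ≈ C|e_n|^1.618.

(b) With |e_n| = 10^(-3) and C = 1.21:
    |e_{n+1}| ≈ 1.21 × (10^(-3))^1.618 = 1.21 × 10^(-4.85)

(a) ≈ 1.618 (golden ratio); (b) |e_{n+1}| ≈ 1.693e-05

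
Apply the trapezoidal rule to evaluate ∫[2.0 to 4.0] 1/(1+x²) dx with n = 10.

f(x) = 1/(1+x²)
a = 2.0, b = 4.0, n = 10
h = (b - a)/n = 0.200000

Trapezoidal rule: (h/2)[f(x₀) + 2f(x₁) + 2f(x₂) + ... + f(xₙ)]

x_0 = 2.0000, f(x_0) = 0.200000, coefficient = 1
x_1 = 2.2000, f(x_1) = 0.171233, coefficient = 2
x_2 = 2.4000, f(x_2) = 0.147929, coefficient = 2
x_3 = 2.6000, f(x_3) = 0.128866, coefficient = 2
x_4 = 2.8000, f(x_4) = 0.113122, coefficient = 2
x_5 = 3.0000, f(x_5) = 0.100000, coefficient = 2
x_6 = 3.2000, f(x_6) = 0.088968, coefficient = 2
x_7 = 3.4000, f(x_7) = 0.079618, coefficient = 2
x_8 = 3.6000, f(x_8) = 0.071633, coefficient = 2
x_9 = 3.8000, f(x_9) = 0.064767, coefficient = 2
x_10 = 4.0000, f(x_10) = 0.058824, coefficient = 1

I ≈ (0.200000/2) × 2.191095 = 0.219110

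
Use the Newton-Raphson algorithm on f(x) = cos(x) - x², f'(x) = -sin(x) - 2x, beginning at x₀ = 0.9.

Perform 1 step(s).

f(x) = cos(x) - x²
f'(x) = -sin(x) - 2x
x₀ = 0.9

Newton-Raphson formula: x_{n+1} = x_n - f(x_n)/f'(x_n)

Iteration 1:
  f(0.900000) = -0.188390
  f'(0.900000) = -2.583327
  x_1 = 0.900000 - (-0.188390)/(-2.583327) = 0.827075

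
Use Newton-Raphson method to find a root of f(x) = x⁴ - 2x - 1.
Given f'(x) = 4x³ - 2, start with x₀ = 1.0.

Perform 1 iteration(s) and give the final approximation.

f(x) = x⁴ - 2x - 1
f'(x) = 4x³ - 2
x₀ = 1.0

Newton-Raphson formula: x_{n+1} = x_n - f(x_n)/f'(x_n)

Iteration 1:
  f(1.000000) = -2.000000
  f'(1.000000) = 2.000000
  x_1 = 1.000000 - (-2.000000)/2.000000 = 2.000000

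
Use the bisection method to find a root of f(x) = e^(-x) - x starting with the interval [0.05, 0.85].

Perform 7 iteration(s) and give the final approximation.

f(x) = e^(-x) - x
Initial interval: [0.05, 0.85]

Iteration 1:
  c_1 = (0.050000 + 0.850000)/2 = 0.450000
  f(c_1) = f(0.450000) = 0.187628
  f(a) × f(c) ≥ 0, new interval: [0.450000, 0.850000]
Iteration 2:
  c_2 = (0.450000 + 0.850000)/2 = 0.650000
  f(c_2) = f(0.650000) = -0.127954
  f(a) × f(c) < 0, new interval: [0.450000, 0.650000]
Iteration 3:
  c_3 = (0.450000 + 0.650000)/2 = 0.550000
  f(c_3) = f(0.550000) = 0.026950
  f(a) × f(c) ≥ 0, new interval: [0.550000, 0.650000]
Iteration 4:
  c_4 = (0.550000 + 0.650000)/2 = 0.600000
  f(c_4) = f(0.600000) = -0.051188
  f(a) × f(c) < 0, new interval: [0.550000, 0.600000]
Iteration 5:
  c_5 = (0.550000 + 0.600000)/2 = 0.575000
  f(c_5) = f(0.575000) = -0.012295
  f(a) × f(c) < 0, new interval: [0.550000, 0.575000]
Iteration 6:
  c_6 = (0.550000 + 0.575000)/2 = 0.562500
  f(c_6) = f(0.562500) = 0.007283
  f(a) × f(c) ≥ 0, new interval: [0.562500, 0.575000]
Iteration 7:
  c_7 = (0.562500 + 0.575000)/2 = 0.568750
  f(c_7) = f(0.568750) = -0.002517
  f(a) × f(c) < 0, new interval: [0.562500, 0.568750]

After 7 iteration(s), the approximation is c_7 = 0.568750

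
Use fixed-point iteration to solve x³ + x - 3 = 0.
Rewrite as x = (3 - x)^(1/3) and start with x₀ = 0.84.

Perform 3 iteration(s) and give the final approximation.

Equation: x³ + x - 3 = 0
Fixed-point form: x = (3 - x)^(1/3)
x₀ = 0.84

x_1 = g(0.840000) = 1.292661
x_2 = g(1.292661) = 1.195198
x_3 = g(1.195198) = 1.217521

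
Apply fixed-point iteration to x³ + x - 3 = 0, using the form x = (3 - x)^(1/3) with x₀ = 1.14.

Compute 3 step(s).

Equation: x³ + x - 3 = 0
Fixed-point form: x = (3 - x)^(1/3)
x₀ = 1.14

x_1 = g(1.140000) = 1.229809
x_2 = g(1.229809) = 1.209688
x_3 = g(1.209688) = 1.214254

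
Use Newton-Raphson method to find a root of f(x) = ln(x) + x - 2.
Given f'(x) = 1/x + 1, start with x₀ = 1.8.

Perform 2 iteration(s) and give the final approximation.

f(x) = ln(x) + x - 2
f'(x) = 1/x + 1
x₀ = 1.8

Newton-Raphson formula: x_{n+1} = x_n - f(x_n)/f'(x_n)

Iteration 1:
  f(1.800000) = 0.387787
  f'(1.800000) = 1.555556
  x_1 = 1.800000 - 0.387787/1.555556 = 1.550709
Iteration 2:
  f(1.550709) = -0.010579
  f'(1.550709) = 1.644866
  x_2 = 1.550709 - (-0.010579)/1.644866 = 1.557140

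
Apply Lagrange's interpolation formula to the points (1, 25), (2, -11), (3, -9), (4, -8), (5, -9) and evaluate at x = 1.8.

Lagrange interpolation formula:
P(x) = Σ yᵢ × Lᵢ(x)
where Lᵢ(x) = Π_{j≠i} (x - xⱼ)/(xᵢ - xⱼ)

L_0(1.8) = (1.8 - 2)/(1 - 2) × (1.8 - 3)/(1 - 3) × (1.8 - 4)/(1 - 4) × (1.8 - 5)/(1 - 5) = 0.070400
L_1(1.8) = (1.8 - 1)/(2 - 1) × (1.8 - 3)/(2 - 3) × (1.8 - 4)/(2 - 4) × (1.8 - 5)/(2 - 5) = 1.126400
L_2(1.8) = (1.8 - 1)/(3 - 1) × (1.8 - 2)/(3 - 2) × (1.8 - 4)/(3 - 4) × (1.8 - 5)/(3 - 5) = -0.281600
L_3(1.8) = (1.8 - 1)/(4 - 1) × (1.8 - 2)/(4 - 2) × (1.8 - 3)/(4 - 3) × (1.8 - 5)/(4 - 5) = 0.102400
L_4(1.8) = (1.8 - 1)/(5 - 1) × (1.8 - 2)/(5 - 2) × (1.8 - 3)/(5 - 3) × (1.8 - 4)/(5 - 4) = -0.017600

P(1.8) = 25×L_0(1.8) + (-11)×L_1(1.8) + (-9)×L_2(1.8) + (-8)×L_3(1.8) + (-9)×L_4(1.8)
P(1.8) = -8.756800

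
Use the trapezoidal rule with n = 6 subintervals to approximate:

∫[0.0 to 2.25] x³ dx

f(x) = x³
a = 0.0, b = 2.25, n = 6
h = (b - a)/n = 0.375000

Trapezoidal rule: (h/2)[f(x₀) + 2f(x₁) + 2f(x₂) + ... + f(xₙ)]

x_0 = 0.0000, f(x_0) = 0.000000, coefficient = 1
x_1 = 0.3750, f(x_1) = 0.052734, coefficient = 2
x_2 = 0.7500, f(x_2) = 0.421875, coefficient = 2
x_3 = 1.1250, f(x_3) = 1.423828, coefficient = 2
x_4 = 1.5000, f(x_4) = 3.375000, coefficient = 2
x_5 = 1.8750, f(x_5) = 6.591797, coefficient = 2
x_6 = 2.2500, f(x_6) = 11.390625, coefficient = 1

I ≈ (0.375000/2) × 35.121094 = 6.585205
Exact value: 6.407227
Error: 0.177979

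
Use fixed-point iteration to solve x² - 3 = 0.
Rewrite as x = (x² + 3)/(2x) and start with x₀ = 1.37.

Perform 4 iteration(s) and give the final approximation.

Equation: x² - 3 = 0
Fixed-point form: x = (x² + 3)/(2x)
x₀ = 1.37

x_1 = g(1.370000) = 1.779891
x_2 = g(1.779891) = 1.732694
x_3 = g(1.732694) = 1.732051
x_4 = g(1.732051) = 1.732051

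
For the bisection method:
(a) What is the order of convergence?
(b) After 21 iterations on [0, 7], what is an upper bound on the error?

(a) Bisection has linear (order 1) convergence; the error is halved each step.

(b) Error bound = (b-a)/2^n = (7 - 0)/2^{21}
    = 7/2^{21}

(a) 1 (linear); (b) error ≤ 3.34e-06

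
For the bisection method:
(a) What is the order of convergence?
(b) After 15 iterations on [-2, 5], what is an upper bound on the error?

(a) Bisection has linear (order 1) convergence; the error is halved each step.

(b) Error bound = (b-a)/2^n = (5 - (-2))/2^{15}
    = 7/2^{15}

(a) 1 (linear); (b) error ≤ 2.14e-04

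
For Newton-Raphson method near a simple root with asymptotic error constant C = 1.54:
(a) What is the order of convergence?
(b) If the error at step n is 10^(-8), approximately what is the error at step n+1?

(a) Newton-Raphson has quadratic (order 2) convergence near simple roots.
    This means |e_{n+1}| ≈ C|e_n|².

(b) With |e_n| = 10^(-8) and C = 1.54:
    |e_{n+1}| ≈ 1.54 × (10^(-8))² = 1.54 × 10^(-16)

(a) 2 (quadratic); (b) |e_{n+1}| ≈ 1.540e-16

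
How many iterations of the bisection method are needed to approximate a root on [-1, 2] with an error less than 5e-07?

We need (b-a)/2^n ≤ 5e-07
(2 - (-1))/2^n ≤ 5e-07
3/2^n ≤ 5e-07
2^n ≥ 6000000
n ≥ log₂(6000000) = 22.52
n ≥ 23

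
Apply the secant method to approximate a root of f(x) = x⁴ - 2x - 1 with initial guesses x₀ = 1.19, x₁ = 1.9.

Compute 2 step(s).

f(x) = x⁴ - 2x - 1
x₀ = 1.19, x₁ = 1.9

Secant formula: x_{n+1} = x_n - f(x_n)(x_n - x_{n-1})/(f(x_n) - f(x_{n-1}))

Iteration 1:
  f(1.190000) = -1.374661
  f(1.900000) = 8.232100
  x_2 = 1.900000 - 8.232100×(1.900000 - 1.190000)/(8.232100 - (-1.374661))
       = 1.291596
Iteration 2:
  f(1.900000) = 8.232100
  f(1.291596) = -0.800233
  x_3 = 1.291596 - (-0.800233)×(1.291596 - 1.900000)/(-0.800233 - 8.232100)
       = 1.345499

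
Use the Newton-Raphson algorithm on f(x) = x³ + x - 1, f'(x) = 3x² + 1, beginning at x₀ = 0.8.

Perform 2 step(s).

f(x) = x³ + x - 1
f'(x) = 3x² + 1
x₀ = 0.8

Newton-Raphson formula: x_{n+1} = x_n - f(x_n)/f'(x_n)

Iteration 1:
  f(0.800000) = 0.312000
  f'(0.800000) = 2.920000
  x_1 = 0.800000 - 0.312000/2.920000 = 0.693151
Iteration 2:
  f(0.693151) = 0.026180
  f'(0.693151) = 2.441374
  x_2 = 0.693151 - 0.026180/2.441374 = 0.682427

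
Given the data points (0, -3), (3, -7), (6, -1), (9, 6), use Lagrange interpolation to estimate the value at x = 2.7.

Lagrange interpolation formula:
P(x) = Σ yᵢ × Lᵢ(x)
where Lᵢ(x) = Π_{j≠i} (x - xⱼ)/(xᵢ - xⱼ)

L_0(2.7) = (2.7 - 3)/(0 - 3) × (2.7 - 6)/(0 - 6) × (2.7 - 9)/(0 - 9) = 0.038500
L_1(2.7) = (2.7 - 0)/(3 - 0) × (2.7 - 6)/(3 - 6) × (2.7 - 9)/(3 - 9) = 1.039500
L_2(2.7) = (2.7 - 0)/(6 - 0) × (2.7 - 3)/(6 - 3) × (2.7 - 9)/(6 - 9) = -0.094500
L_3(2.7) = (2.7 - 0)/(9 - 0) × (2.7 - 3)/(9 - 3) × (2.7 - 6)/(9 - 6) = 0.016500

P(2.7) = (-3)×L_0(2.7) + (-7)×L_1(2.7) + (-1)×L_2(2.7) + 6×L_3(2.7)
P(2.7) = -7.198500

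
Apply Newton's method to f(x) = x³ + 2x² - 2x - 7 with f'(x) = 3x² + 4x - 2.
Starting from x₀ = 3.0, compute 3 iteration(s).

f(x) = x³ + 2x² - 2x - 7
f'(x) = 3x² + 4x - 2
x₀ = 3.0

Newton-Raphson formula: x_{n+1} = x_n - f(x_n)/f'(x_n)

Iteration 1:
  f(3.000000) = 32.000000
  f'(3.000000) = 37.000000
  x_1 = 3.000000 - 32.000000/37.000000 = 2.135135
Iteration 2:
  f(2.135135) = 7.580992
  f'(2.135135) = 20.216947
  x_2 = 2.135135 - 7.580992/20.216947 = 1.760153
Iteration 3:
  f(1.760153) = 1.129170
  f'(1.760153) = 14.335029
  x_3 = 1.760153 - 1.129170/14.335029 = 1.681383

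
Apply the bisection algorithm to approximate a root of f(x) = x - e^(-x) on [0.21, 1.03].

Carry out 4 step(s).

f(x) = x - e^(-x)
Initial interval: [0.21, 1.03]

Iteration 1:
  c_1 = (0.210000 + 1.030000)/2 = 0.620000
  f(c_1) = f(0.620000) = 0.082056
  f(a) × f(c) < 0, new interval: [0.210000, 0.620000]
Iteration 2:
  c_2 = (0.210000 + 0.620000)/2 = 0.415000
  f(c_2) = f(0.415000) = -0.245340
  f(a) × f(c) ≥ 0, new interval: [0.415000, 0.620000]
Iteration 3:
  c_3 = (0.415000 + 0.620000)/2 = 0.517500
  f(c_3) = f(0.517500) = -0.078509
  f(a) × f(c) ≥ 0, new interval: [0.517500, 0.620000]
Iteration 4:
  c_4 = (0.517500 + 0.620000)/2 = 0.568750
  f(c_4) = f(0.568750) = 0.002517
  f(a) × f(c) < 0, new interval: [0.517500, 0.568750]

After 4 iteration(s), the approximation is c_4 = 0.568750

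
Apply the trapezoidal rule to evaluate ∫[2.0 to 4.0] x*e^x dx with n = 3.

f(x) = x*e^x
a = 2.0, b = 4.0, n = 3
h = (b - a)/n = 0.666667

Trapezoidal rule: (h/2)[f(x₀) + 2f(x₁) + 2f(x₂) + ... + f(xₙ)]

x_0 = 2.0000, f(x_0) = 14.778112, coefficient = 1
x_1 = 2.6667, f(x_1) = 38.378443, coefficient = 2
x_2 = 3.3333, f(x_2) = 93.438750, coefficient = 2
x_3 = 4.0000, f(x_3) = 218.392600, coefficient = 1

I ≈ (0.666667/2) × 496.805097 = 165.601699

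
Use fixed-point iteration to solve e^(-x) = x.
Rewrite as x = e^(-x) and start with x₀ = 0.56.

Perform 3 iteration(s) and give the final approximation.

Equation: e^(-x) = x
Fixed-point form: x = e^(-x)
x₀ = 0.56

x_1 = g(0.560000) = 0.571209
x_2 = g(0.571209) = 0.564842
x_3 = g(0.564842) = 0.568450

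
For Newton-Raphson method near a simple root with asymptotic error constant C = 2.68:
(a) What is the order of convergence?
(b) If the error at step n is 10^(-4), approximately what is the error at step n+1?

(a) Newton-Raphson has quadratic (order 2) convergence near simple roots.
    This means |e_{n+1}| ≈ C|e_n|².

(b) With |e_n| = 10^(-4) and C = 2.68:
    |e_{n+1}| ≈ 2.68 × (10^(-4))² = 2.68 × 10^(-8)

(a) 2 (quadratic); (b) |e_{n+1}| ≈ 2.680e-08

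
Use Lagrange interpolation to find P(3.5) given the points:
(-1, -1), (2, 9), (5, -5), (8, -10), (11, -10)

Lagrange interpolation formula:
P(x) = Σ yᵢ × Lᵢ(x)
where Lᵢ(x) = Π_{j≠i} (x - xⱼ)/(xᵢ - xⱼ)

L_0(3.5) = (3.5 - 2)/(-1 - 2) × (3.5 - 5)/(-1 - 5) × (3.5 - 8)/(-1 - 8) × (3.5 - 11)/(-1 - 11) = -0.039062
L_1(3.5) = (3.5 - (-1))/(2 - (-1)) × (3.5 - 5)/(2 - 5) × (3.5 - 8)/(2 - 8) × (3.5 - 11)/(2 - 11) = 0.468750
L_2(3.5) = (3.5 - (-1))/(5 - (-1)) × (3.5 - 2)/(5 - 2) × (3.5 - 8)/(5 - 8) × (3.5 - 11)/(5 - 11) = 0.703125
L_3(3.5) = (3.5 - (-1))/(8 - (-1)) × (3.5 - 2)/(8 - 2) × (3.5 - 5)/(8 - 5) × (3.5 - 11)/(8 - 11) = -0.156250
L_4(3.5) = (3.5 - (-1))/(11 - (-1)) × (3.5 - 2)/(11 - 2) × (3.5 - 5)/(11 - 5) × (3.5 - 8)/(11 - 8) = 0.023438

P(3.5) = (-1)×L_0(3.5) + 9×L_1(3.5) + (-5)×L_2(3.5) + (-10)×L_3(3.5) + (-10)×L_4(3.5)
P(3.5) = 2.070312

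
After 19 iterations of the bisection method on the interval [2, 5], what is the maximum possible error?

Bisection error bound: |error| ≤ (b-a)/2^n
|error| ≤ (5 - 2)/2^19 = 3/2^19
|error| ≤ 0.0000057220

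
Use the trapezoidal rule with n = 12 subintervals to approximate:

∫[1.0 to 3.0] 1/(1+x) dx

f(x) = 1/(1+x)
a = 1.0, b = 3.0, n = 12
h = (b - a)/n = 0.166667

Trapezoidal rule: (h/2)[f(x₀) + 2f(x₁) + 2f(x₂) + ... + f(xₙ)]

x_0 = 1.0000, f(x_0) = 0.500000, coefficient = 1
x_1 = 1.1667, f(x_1) = 0.461538, coefficient = 2
x_2 = 1.3333, f(x_2) = 0.428571, coefficient = 2
x_3 = 1.5000, f(x_3) = 0.400000, coefficient = 2
x_4 = 1.6667, f(x_4) = 0.375000, coefficient = 2
x_5 = 1.8333, f(x_5) = 0.352941, coefficient = 2
x_6 = 2.0000, f(x_6) = 0.333333, coefficient = 2
x_7 = 2.1667, f(x_7) = 0.315789, coefficient = 2
x_8 = 2.3333, f(x_8) = 0.300000, coefficient = 2
x_9 = 2.5000, f(x_9) = 0.285714, coefficient = 2
x_10 = 2.6667, f(x_10) = 0.272727, coefficient = 2
x_11 = 2.8333, f(x_11) = 0.260870, coefficient = 2
x_12 = 3.0000, f(x_12) = 0.250000, coefficient = 1

I ≈ (0.166667/2) × 8.322970 = 0.693581
Exact value: 0.693147
Error: 0.000434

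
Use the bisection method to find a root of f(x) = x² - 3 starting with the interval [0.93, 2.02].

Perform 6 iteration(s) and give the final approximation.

f(x) = x² - 3
Initial interval: [0.93, 2.02]

Iteration 1:
  c_1 = (0.930000 + 2.020000)/2 = 1.475000
  f(c_1) = f(1.475000) = -0.824375
  f(a) × f(c) ≥ 0, new interval: [1.475000, 2.020000]
Iteration 2:
  c_2 = (1.475000 + 2.020000)/2 = 1.747500
  f(c_2) = f(1.747500) = 0.053756
  f(a) × f(c) < 0, new interval: [1.475000, 1.747500]
Iteration 3:
  c_3 = (1.475000 + 1.747500)/2 = 1.611250
  f(c_3) = f(1.611250) = -0.403873
  f(a) × f(c) ≥ 0, new interval: [1.611250, 1.747500]
Iteration 4:
  c_4 = (1.611250 + 1.747500)/2 = 1.679375
  f(c_4) = f(1.679375) = -0.179700
  f(a) × f(c) ≥ 0, new interval: [1.679375, 1.747500]
Iteration 5:
  c_5 = (1.679375 + 1.747500)/2 = 1.713437
  f(c_5) = f(1.713437) = -0.064132
  f(a) × f(c) ≥ 0, new interval: [1.713437, 1.747500]
Iteration 6:
  c_6 = (1.713437 + 1.747500)/2 = 1.730469
  f(c_6) = f(1.730469) = -0.005478
  f(a) × f(c) ≥ 0, new interval: [1.730469, 1.747500]

After 6 iteration(s), the approximation is c_6 = 1.730469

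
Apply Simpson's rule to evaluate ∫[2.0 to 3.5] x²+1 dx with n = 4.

f(x) = x²+1
a = 2.0, b = 3.5, n = 4
h = (b - a)/n = 0.375000

Simpson's rule: (h/3)[f(x₀) + 4f(x₁) + 2f(x₂) + ... + f(xₙ)]

x_0 = 2.0000, f(x_0) = 5.000000, coefficient = 1
x_1 = 2.3750, f(x_1) = 6.640625, coefficient = 4
x_2 = 2.7500, f(x_2) = 8.562500, coefficient = 2
x_3 = 3.1250, f(x_3) = 10.765625, coefficient = 4
x_4 = 3.5000, f(x_4) = 13.250000, coefficient = 1

I ≈ (0.375000/3) × 105.000000 = 13.125000
Exact value: 13.125000
Error: 0.000000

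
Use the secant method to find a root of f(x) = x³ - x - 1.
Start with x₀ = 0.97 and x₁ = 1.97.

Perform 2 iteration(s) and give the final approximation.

f(x) = x³ - x - 1
x₀ = 0.97, x₁ = 1.97

Secant formula: x_{n+1} = x_n - f(x_n)(x_n - x_{n-1})/(f(x_n) - f(x_{n-1}))

Iteration 1:
  f(0.970000) = -1.057327
  f(1.970000) = 4.675373
  x_2 = 1.970000 - 4.675373×(1.970000 - 0.970000)/(4.675373 - (-1.057327))
       = 1.154438
Iteration 2:
  f(1.970000) = 4.675373
  f(1.154438) = -0.615888
  x_3 = 1.154438 - (-0.615888)×(1.154438 - 1.970000)/(-0.615888 - 4.675373)
       = 1.249367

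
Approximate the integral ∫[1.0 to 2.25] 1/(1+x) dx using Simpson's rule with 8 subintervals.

f(x) = 1/(1+x)
a = 1.0, b = 2.25, n = 8
h = (b - a)/n = 0.156250

Simpson's rule: (h/3)[f(x₀) + 4f(x₁) + 2f(x₂) + ... + f(xₙ)]

x_0 = 1.0000, f(x_0) = 0.500000, coefficient = 1
x_1 = 1.1562, f(x_1) = 0.463768, coefficient = 4
x_2 = 1.3125, f(x_2) = 0.432432, coefficient = 2
x_3 = 1.4688, f(x_3) = 0.405063, coefficient = 4
x_4 = 1.6250, f(x_4) = 0.380952, coefficient = 2
x_5 = 1.7812, f(x_5) = 0.359551, coefficient = 4
x_6 = 1.9375, f(x_6) = 0.340426, coefficient = 2
x_7 = 2.0938, f(x_7) = 0.323232, coefficient = 4
x_8 = 2.2500, f(x_8) = 0.307692, coefficient = 1

I ≈ (0.156250/3) × 9.321770 = 0.485509
Exact value: 0.485508
Error: 0.000001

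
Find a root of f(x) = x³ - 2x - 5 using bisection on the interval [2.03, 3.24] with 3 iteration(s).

f(x) = x³ - 2x - 5
Initial interval: [2.03, 3.24]

Iteration 1:
  c_1 = (2.030000 + 3.240000)/2 = 2.635000
  f(c_1) = f(2.635000) = 8.025398
  f(a) × f(c) < 0, new interval: [2.030000, 2.635000]
Iteration 2:
  c_2 = (2.030000 + 2.635000)/2 = 2.332500
  f(c_2) = f(2.332500) = 3.025097
  f(a) × f(c) < 0, new interval: [2.030000, 2.332500]
Iteration 3:
  c_3 = (2.030000 + 2.332500)/2 = 2.181250
  f(c_3) = f(2.181250) = 1.015564
  f(a) × f(c) < 0, new interval: [2.030000, 2.181250]

After 3 iteration(s), the approximation is c_3 = 2.181250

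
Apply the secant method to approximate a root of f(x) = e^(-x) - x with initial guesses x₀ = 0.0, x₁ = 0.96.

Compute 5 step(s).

f(x) = e^(-x) - x
x₀ = 0.0, x₁ = 0.96

Secant formula: x_{n+1} = x_n - f(x_n)(x_n - x_{n-1})/(f(x_n) - f(x_{n-1}))

Iteration 1:
  f(0.000000) = 1.000000
  f(0.960000) = -0.577107
  x_2 = 0.960000 - (-0.577107)×(0.960000 - 0.000000)/(-0.577107 - 1.000000)
       = 0.608709
Iteration 2:
  f(0.960000) = -0.577107
  f(0.608709) = -0.064657
  x_3 = 0.608709 - (-0.064657)×(0.608709 - 0.960000)/(-0.064657 - (-0.577107))
       = 0.564386
Iteration 3:
  f(0.608709) = -0.064657
  f(0.564386) = 0.004323
  x_4 = 0.564386 - 0.004323×(0.564386 - 0.608709)/(0.004323 - (-0.064657))
       = 0.567164
Iteration 4:
  f(0.564386) = 0.004323
  f(0.567164) = -0.000032
  x_5 = 0.567164 - (-0.000032)×(0.567164 - 0.564386)/(-0.000032 - 0.004323)
       = 0.567143
Iteration 5:
  f(0.567164) = -0.000032
  f(0.567143) = 0.000000
  x_6 = 0.567143 - 0.000000×(0.567143 - 0.567164)/(0.000000 - (-0.000032))
       = 0.567143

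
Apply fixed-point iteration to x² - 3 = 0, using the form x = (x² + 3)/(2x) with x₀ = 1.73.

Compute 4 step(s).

Equation: x² - 3 = 0
Fixed-point form: x = (x² + 3)/(2x)
x₀ = 1.73

x_1 = g(1.730000) = 1.732052
x_2 = g(1.732052) = 1.732051
x_3 = g(1.732051) = 1.732051
x_4 = g(1.732051) = 1.732051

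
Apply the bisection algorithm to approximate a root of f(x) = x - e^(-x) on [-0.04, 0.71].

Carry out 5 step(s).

f(x) = x - e^(-x)
Initial interval: [-0.04, 0.71]

Iteration 1:
  c_1 = (-0.040000 + 0.710000)/2 = 0.335000
  f(c_1) = f(0.335000) = -0.380338
  f(a) × f(c) ≥ 0, new interval: [0.335000, 0.710000]
Iteration 2:
  c_2 = (0.335000 + 0.710000)/2 = 0.522500
  f(c_2) = f(0.522500) = -0.070536
  f(a) × f(c) ≥ 0, new interval: [0.522500, 0.710000]
Iteration 3:
  c_3 = (0.522500 + 0.710000)/2 = 0.616250
  f(c_3) = f(0.616250) = 0.076284
  f(a) × f(c) < 0, new interval: [0.522500, 0.616250]
Iteration 4:
  c_4 = (0.522500 + 0.616250)/2 = 0.569375
  f(c_4) = f(0.569375) = 0.003496
  f(a) × f(c) < 0, new interval: [0.522500, 0.569375]
Iteration 5:
  c_5 = (0.522500 + 0.569375)/2 = 0.545937
  f(c_5) = f(0.545937) = -0.033361
  f(a) × f(c) ≥ 0, new interval: [0.545937, 0.569375]

After 5 iteration(s), the approximation is c_5 = 0.545937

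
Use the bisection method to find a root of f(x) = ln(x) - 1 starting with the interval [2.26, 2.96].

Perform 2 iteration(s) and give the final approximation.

f(x) = ln(x) - 1
Initial interval: [2.26, 2.96]

Iteration 1:
  c_1 = (2.260000 + 2.960000)/2 = 2.610000
  f(c_1) = f(2.610000) = -0.040650
  f(a) × f(c) ≥ 0, new interval: [2.610000, 2.960000]
Iteration 2:
  c_2 = (2.610000 + 2.960000)/2 = 2.785000
  f(c_2) = f(2.785000) = 0.024248
  f(a) × f(c) < 0, new interval: [2.610000, 2.785000]

After 2 iteration(s), the approximation is c_2 = 2.785000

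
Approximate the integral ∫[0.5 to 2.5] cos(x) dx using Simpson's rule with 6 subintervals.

f(x) = cos(x)
a = 0.5, b = 2.5, n = 6
h = (b - a)/n = 0.333333

Simpson's rule: (h/3)[f(x₀) + 4f(x₁) + 2f(x₂) + ... + f(xₙ)]

x_0 = 0.5000, f(x_0) = 0.877583, coefficient = 1
x_1 = 0.8333, f(x_1) = 0.672412, coefficient = 4
x_2 = 1.1667, f(x_2) = 0.393219, coefficient = 2
x_3 = 1.5000, f(x_3) = 0.070737, coefficient = 4
x_4 = 1.8333, f(x_4) = -0.259531, coefficient = 2
x_5 = 2.1667, f(x_5) = -0.561229, coefficient = 4
x_6 = 2.5000, f(x_6) = -0.801144, coefficient = 1

I ≈ (0.333333/3) × 1.071494 = 0.119055
Exact value: 0.119047
Error: 0.000008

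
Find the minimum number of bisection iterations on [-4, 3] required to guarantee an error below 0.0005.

We need (b-a)/2^n ≤ 0.0005
(3 - (-4))/2^n ≤ 0.0005
7/2^n ≤ 0.0005
2^n ≥ 14000
n ≥ log₂(14000) = 13.77
n ≥ 14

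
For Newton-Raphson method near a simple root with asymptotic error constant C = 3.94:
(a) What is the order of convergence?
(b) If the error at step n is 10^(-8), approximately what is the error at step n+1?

(a) Newton-Raphson has quadratic (order 2) convergence near simple roots.
    This means |e_{n+1}| ≈ C|e_n|².

(b) With |e_n| = 10^(-8) and C = 3.94:
    |e_{n+1}| ≈ 3.94 × (10^(-8))² = 3.94 × 10^(-16)

(a) 2 (quadratic); (b) |e_{n+1}| ≈ 3.940e-16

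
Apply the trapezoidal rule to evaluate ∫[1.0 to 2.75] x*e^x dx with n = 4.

f(x) = x*e^x
a = 1.0, b = 2.75, n = 4
h = (b - a)/n = 0.437500

Trapezoidal rule: (h/2)[f(x₀) + 2f(x₁) + 2f(x₂) + ... + f(xₙ)]

x_0 = 1.0000, f(x_0) = 2.718282, coefficient = 1
x_1 = 1.4375, f(x_1) = 6.052101, coefficient = 2
x_2 = 1.8750, f(x_2) = 12.226536, coefficient = 2
x_3 = 2.3125, f(x_3) = 23.355423, coefficient = 2
x_4 = 2.7500, f(x_4) = 43.017238, coefficient = 1

I ≈ (0.437500/2) × 129.003639 = 28.219546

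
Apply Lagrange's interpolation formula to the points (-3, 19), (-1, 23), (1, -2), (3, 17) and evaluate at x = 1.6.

Lagrange interpolation formula:
P(x) = Σ yᵢ × Lᵢ(x)
where Lᵢ(x) = Π_{j≠i} (x - xⱼ)/(xᵢ - xⱼ)

L_0(1.6) = (1.6 - (-1))/(-3 - (-1)) × (1.6 - 1)/(-3 - 1) × (1.6 - 3)/(-3 - 3) = 0.045500
L_1(1.6) = (1.6 - (-3))/(-1 - (-3)) × (1.6 - 1)/(-1 - 1) × (1.6 - 3)/(-1 - 3) = -0.241500
L_2(1.6) = (1.6 - (-3))/(1 - (-3)) × (1.6 - (-1))/(1 - (-1)) × (1.6 - 3)/(1 - 3) = 1.046500
L_3(1.6) = (1.6 - (-3))/(3 - (-3)) × (1.6 - (-1))/(3 - (-1)) × (1.6 - 1)/(3 - 1) = 0.149500

P(1.6) = 19×L_0(1.6) + 23×L_1(1.6) + (-2)×L_2(1.6) + 17×L_3(1.6)
P(1.6) = -4.241500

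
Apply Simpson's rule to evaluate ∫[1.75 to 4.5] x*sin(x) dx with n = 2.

f(x) = x*sin(x)
a = 1.75, b = 4.5, n = 2
h = (b - a)/n = 1.375000

Simpson's rule: (h/3)[f(x₀) + 4f(x₁) + 2f(x₂) + ... + f(xₙ)]

x_0 = 1.7500, f(x_0) = 1.721975, coefficient = 1
x_1 = 3.1250, f(x_1) = 0.051850, coefficient = 4
x_2 = 4.5000, f(x_2) = -4.398886, coefficient = 1

I ≈ (1.375000/3) × -2.469511 = -1.131859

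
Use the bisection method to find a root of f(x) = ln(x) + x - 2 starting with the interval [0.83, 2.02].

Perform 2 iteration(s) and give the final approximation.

f(x) = ln(x) + x - 2
Initial interval: [0.83, 2.02]

Iteration 1:
  c_1 = (0.830000 + 2.020000)/2 = 1.425000
  f(c_1) = f(1.425000) = -0.220828
  f(a) × f(c) ≥ 0, new interval: [1.425000, 2.020000]
Iteration 2:
  c_2 = (1.425000 + 2.020000)/2 = 1.722500
  f(c_2) = f(1.722500) = 0.266277
  f(a) × f(c) < 0, new interval: [1.425000, 1.722500]

After 2 iteration(s), the approximation is c_2 = 1.722500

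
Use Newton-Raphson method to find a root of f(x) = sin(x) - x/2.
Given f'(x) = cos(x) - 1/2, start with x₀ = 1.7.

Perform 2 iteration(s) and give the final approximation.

f(x) = sin(x) - x/2
f'(x) = cos(x) - 1/2
x₀ = 1.7

Newton-Raphson formula: x_{n+1} = x_n - f(x_n)/f'(x_n)

Iteration 1:
  f(1.700000) = 0.141665
  f'(1.700000) = -0.628844
  x_1 = 1.700000 - 0.141665/(-0.628844) = 1.925278
Iteration 2:
  f(1.925278) = -0.024812
  f'(1.925278) = -0.847104
  x_2 = 1.925278 - (-0.024812)/(-0.847104) = 1.895987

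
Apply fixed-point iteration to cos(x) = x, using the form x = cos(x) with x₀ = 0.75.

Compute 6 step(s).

Equation: cos(x) = x
Fixed-point form: x = cos(x)
x₀ = 0.75

x_1 = g(0.750000) = 0.731689
x_2 = g(0.731689) = 0.744047
x_3 = g(0.744047) = 0.735734
x_4 = g(0.735734) = 0.741339
x_5 = g(0.741339) = 0.737565
x_6 = g(0.737565) = 0.740108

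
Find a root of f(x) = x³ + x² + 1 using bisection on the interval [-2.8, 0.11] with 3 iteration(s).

f(x) = x³ + x² + 1
Initial interval: [-2.8, 0.11]

Iteration 1:
  c_1 = (-2.800000 + 0.110000)/2 = -1.345000
  f(c_1) = f(-1.345000) = 0.375886
  f(a) × f(c) < 0, new interval: [-2.800000, -1.345000]
Iteration 2:
  c_2 = (-2.800000 + (-1.345000))/2 = -2.072500
  f(c_2) = f(-2.072500) = -3.606662
  f(a) × f(c) ≥ 0, new interval: [-2.072500, -1.345000]
Iteration 3:
  c_3 = (-2.072500 + (-1.345000))/2 = -1.708750
  f(c_3) = f(-1.708750) = -1.069427
  f(a) × f(c) ≥ 0, new interval: [-1.708750, -1.345000]

After 3 iteration(s), the approximation is c_3 = -1.708750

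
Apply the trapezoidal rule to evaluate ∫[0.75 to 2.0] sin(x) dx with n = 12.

f(x) = sin(x)
a = 0.75, b = 2.0, n = 12
h = (b - a)/n = 0.104167

Trapezoidal rule: (h/2)[f(x₀) + 2f(x₁) + 2f(x₂) + ... + f(xₙ)]

x_0 = 0.7500, f(x_0) = 0.681639, coefficient = 1
x_1 = 0.8542, f(x_1) = 0.754024, coefficient = 2
x_2 = 0.9583, f(x_2) = 0.818235, coefficient = 2
x_3 = 1.0625, f(x_3) = 0.873575, coefficient = 2
x_4 = 1.1667, f(x_4) = 0.919445, coefficient = 2
x_5 = 1.2708, f(x_5) = 0.955347, coefficient = 2
x_6 = 1.3750, f(x_6) = 0.980893, coefficient = 2
x_7 = 1.4792, f(x_7) = 0.995805, coefficient = 2
x_8 = 1.5833, f(x_8) = 0.999921, coefficient = 2
x_9 = 1.6875, f(x_9) = 0.993198, coefficient = 2
x_10 = 1.7917, f(x_10) = 0.975707, coefficient = 2
x_11 = 1.8958, f(x_11) = 0.947639, coefficient = 2
x_12 = 2.0000, f(x_12) = 0.909297, coefficient = 1

I ≈ (0.104167/2) × 22.018514 = 1.146798
Exact value: 1.147836
Error: 0.001038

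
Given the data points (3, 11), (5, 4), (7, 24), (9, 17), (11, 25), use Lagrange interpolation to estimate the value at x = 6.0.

Lagrange interpolation formula:
P(x) = Σ yᵢ × Lᵢ(x)
where Lᵢ(x) = Π_{j≠i} (x - xⱼ)/(xᵢ - xⱼ)

L_0(6.0) = (6.0 - 5)/(3 - 5) × (6.0 - 7)/(3 - 7) × (6.0 - 9)/(3 - 9) × (6.0 - 11)/(3 - 11) = -0.039062
L_1(6.0) = (6.0 - 3)/(5 - 3) × (6.0 - 7)/(5 - 7) × (6.0 - 9)/(5 - 9) × (6.0 - 11)/(5 - 11) = 0.468750
L_2(6.0) = (6.0 - 3)/(7 - 3) × (6.0 - 5)/(7 - 5) × (6.0 - 9)/(7 - 9) × (6.0 - 11)/(7 - 11) = 0.703125
L_3(6.0) = (6.0 - 3)/(9 - 3) × (6.0 - 5)/(9 - 5) × (6.0 - 7)/(9 - 7) × (6.0 - 11)/(9 - 11) = -0.156250
L_4(6.0) = (6.0 - 3)/(11 - 3) × (6.0 - 5)/(11 - 5) × (6.0 - 7)/(11 - 7) × (6.0 - 9)/(11 - 9) = 0.023438

P(6.0) = 11×L_0(6.0) + 4×L_1(6.0) + 24×L_2(6.0) + 17×L_3(6.0) + 25×L_4(6.0)
P(6.0) = 16.250000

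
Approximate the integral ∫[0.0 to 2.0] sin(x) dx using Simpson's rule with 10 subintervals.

f(x) = sin(x)
a = 0.0, b = 2.0, n = 10
h = (b - a)/n = 0.200000

Simpson's rule: (h/3)[f(x₀) + 4f(x₁) + 2f(x₂) + ... + f(xₙ)]

x_0 = 0.0000, f(x_0) = 0.000000, coefficient = 1
x_1 = 0.2000, f(x_1) = 0.198669, coefficient = 4
x_2 = 0.4000, f(x_2) = 0.389418, coefficient = 2
x_3 = 0.6000, f(x_3) = 0.564642, coefficient = 4
x_4 = 0.8000, f(x_4) = 0.717356, coefficient = 2
x_5 = 1.0000, f(x_5) = 0.841471, coefficient = 4
x_6 = 1.2000, f(x_6) = 0.932039, coefficient = 2
x_7 = 1.4000, f(x_7) = 0.985450, coefficient = 4
x_8 = 1.6000, f(x_8) = 0.999574, coefficient = 2
x_9 = 1.8000, f(x_9) = 0.973848, coefficient = 4
x_10 = 2.0000, f(x_10) = 0.909297, coefficient = 1

I ≈ (0.200000/3) × 21.242392 = 1.416159
Exact value: 1.416147
Error: 0.000013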